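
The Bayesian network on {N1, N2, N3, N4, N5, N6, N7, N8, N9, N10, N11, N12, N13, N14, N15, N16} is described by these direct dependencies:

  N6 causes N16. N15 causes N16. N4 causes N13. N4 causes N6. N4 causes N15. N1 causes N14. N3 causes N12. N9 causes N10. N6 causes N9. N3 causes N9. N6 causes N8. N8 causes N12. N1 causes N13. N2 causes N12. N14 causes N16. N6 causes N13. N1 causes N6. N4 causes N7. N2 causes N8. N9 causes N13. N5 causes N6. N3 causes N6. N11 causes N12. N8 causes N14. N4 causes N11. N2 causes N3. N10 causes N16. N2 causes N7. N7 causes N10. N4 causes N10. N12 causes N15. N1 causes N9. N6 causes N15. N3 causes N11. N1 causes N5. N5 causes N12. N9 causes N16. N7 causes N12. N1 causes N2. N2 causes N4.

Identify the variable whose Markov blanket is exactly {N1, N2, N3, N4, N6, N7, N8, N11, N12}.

The target node must have every member of {N1, N2, N3, N4, N6, N7, N8, N11, N12} as a parent, child, or co-parent, and no others.
Parents of N5: N1; children: N6, N12; co-parents: N1, N2, N3, N4, N7, N8, N11.
These exactly cover the given set, so the node is N5.

N5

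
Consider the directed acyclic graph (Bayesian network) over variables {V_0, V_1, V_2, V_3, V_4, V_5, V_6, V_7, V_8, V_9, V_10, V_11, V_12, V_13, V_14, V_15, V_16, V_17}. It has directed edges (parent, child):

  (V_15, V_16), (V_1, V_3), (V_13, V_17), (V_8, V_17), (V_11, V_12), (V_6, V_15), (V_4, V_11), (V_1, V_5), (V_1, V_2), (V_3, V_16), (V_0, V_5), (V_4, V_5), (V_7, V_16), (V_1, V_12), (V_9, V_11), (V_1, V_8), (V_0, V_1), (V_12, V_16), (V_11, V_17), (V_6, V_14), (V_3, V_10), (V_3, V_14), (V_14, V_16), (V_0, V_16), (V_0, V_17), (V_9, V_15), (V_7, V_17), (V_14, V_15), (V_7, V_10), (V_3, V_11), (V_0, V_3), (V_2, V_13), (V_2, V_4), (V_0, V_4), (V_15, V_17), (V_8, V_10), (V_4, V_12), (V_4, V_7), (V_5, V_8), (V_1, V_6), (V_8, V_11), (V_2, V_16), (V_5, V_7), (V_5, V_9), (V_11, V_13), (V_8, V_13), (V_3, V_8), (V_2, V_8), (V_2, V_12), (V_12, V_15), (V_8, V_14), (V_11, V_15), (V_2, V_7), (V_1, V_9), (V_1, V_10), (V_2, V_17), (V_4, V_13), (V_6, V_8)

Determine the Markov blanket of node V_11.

A node's Markov blanket = Pa ∪ Ch ∪ (parents of Ch other than the node itself).
V_11's parents: V_3, V_4, V_8, V_9.
V_11 has children V_12, V_13, V_15, V_17.
For each child, the remaining parents (spouses of V_11):
  V_12 also has parents V_1, V_2, V_4.
  parents(V_13) \ {V_11} = {V_2, V_4, V_8}.
  V_15 also has parents V_6, V_9, V_12, V_14.
  V_17's other parents are V_0, V_2, V_7, V_8, V_13, V_15.
Union: {V_3, V_4, V_8, V_9} ∪ {V_12, V_13, V_15, V_17} ∪ {V_0, V_1, V_2, V_4, V_6, V_7, V_8, V_9, V_12, V_13, V_14, V_15} = {V_0, V_1, V_2, V_3, V_4, V_6, V_7, V_8, V_9, V_12, V_13, V_14, V_15, V_17}.

{V_0, V_1, V_2, V_3, V_4, V_6, V_7, V_8, V_9, V_12, V_13, V_14, V_15, V_17}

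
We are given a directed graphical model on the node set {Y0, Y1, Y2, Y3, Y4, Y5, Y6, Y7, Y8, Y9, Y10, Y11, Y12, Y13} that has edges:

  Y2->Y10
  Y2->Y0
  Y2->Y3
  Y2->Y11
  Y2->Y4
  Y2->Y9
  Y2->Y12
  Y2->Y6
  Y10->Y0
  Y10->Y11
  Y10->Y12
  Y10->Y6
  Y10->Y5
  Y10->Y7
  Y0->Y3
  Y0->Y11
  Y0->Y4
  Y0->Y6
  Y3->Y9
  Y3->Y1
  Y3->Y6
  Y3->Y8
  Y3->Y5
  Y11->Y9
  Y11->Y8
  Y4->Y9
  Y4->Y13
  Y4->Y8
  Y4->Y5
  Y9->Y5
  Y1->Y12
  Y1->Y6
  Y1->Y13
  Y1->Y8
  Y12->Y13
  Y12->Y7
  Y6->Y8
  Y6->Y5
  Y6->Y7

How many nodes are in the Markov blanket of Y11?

9

Recall MB(v) = parents ∪ children ∪ spouses, where spouses are the other parents of v's children.
Pa(Y11) = {Y0, Y2, Y10}.
Y11 has children Y8, Y9.
Co-parents of Y11 (other parents of its children):
  Y9: Y2, Y3, Y4
  Y8: Y1, Y3, Y4, Y6
MB(Y11) = {Y0, Y1, Y2, Y3, Y4, Y6, Y8, Y9, Y10}, which has 9 nodes.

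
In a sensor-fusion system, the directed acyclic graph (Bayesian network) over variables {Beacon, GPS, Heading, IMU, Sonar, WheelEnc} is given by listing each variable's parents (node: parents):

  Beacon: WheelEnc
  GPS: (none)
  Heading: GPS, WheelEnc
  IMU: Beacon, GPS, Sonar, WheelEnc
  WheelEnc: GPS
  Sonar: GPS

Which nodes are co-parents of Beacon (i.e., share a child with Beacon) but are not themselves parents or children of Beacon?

Children of Beacon: IMU.
  IMU: GPS, Sonar, WheelEnc
Excluding nodes already adjacent to Beacon (IMU, WheelEnc), the co-parent-only contribution is {GPS, Sonar}.

{GPS, Sonar}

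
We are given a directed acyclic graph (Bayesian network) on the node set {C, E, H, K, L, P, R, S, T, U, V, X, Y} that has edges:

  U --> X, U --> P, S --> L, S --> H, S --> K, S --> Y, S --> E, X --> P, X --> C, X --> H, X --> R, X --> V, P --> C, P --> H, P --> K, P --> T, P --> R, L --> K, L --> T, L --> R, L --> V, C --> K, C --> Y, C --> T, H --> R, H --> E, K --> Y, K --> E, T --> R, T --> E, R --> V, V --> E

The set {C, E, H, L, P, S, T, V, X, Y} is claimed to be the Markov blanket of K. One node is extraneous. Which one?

X

By definition, MB(K) is built from K's parents, K's children, and the co-parents of K.
K's children: E, Y.
Pa(K) = {C, L, P, S}.
For each child, the remaining parents (spouses of K):
  Y: C, S
  E: H, S, T, V
MB(K) = {C, E, H, L, P, S, T, V, Y}.
X is neither a parent, child, nor co-parent of K, so it does not belong.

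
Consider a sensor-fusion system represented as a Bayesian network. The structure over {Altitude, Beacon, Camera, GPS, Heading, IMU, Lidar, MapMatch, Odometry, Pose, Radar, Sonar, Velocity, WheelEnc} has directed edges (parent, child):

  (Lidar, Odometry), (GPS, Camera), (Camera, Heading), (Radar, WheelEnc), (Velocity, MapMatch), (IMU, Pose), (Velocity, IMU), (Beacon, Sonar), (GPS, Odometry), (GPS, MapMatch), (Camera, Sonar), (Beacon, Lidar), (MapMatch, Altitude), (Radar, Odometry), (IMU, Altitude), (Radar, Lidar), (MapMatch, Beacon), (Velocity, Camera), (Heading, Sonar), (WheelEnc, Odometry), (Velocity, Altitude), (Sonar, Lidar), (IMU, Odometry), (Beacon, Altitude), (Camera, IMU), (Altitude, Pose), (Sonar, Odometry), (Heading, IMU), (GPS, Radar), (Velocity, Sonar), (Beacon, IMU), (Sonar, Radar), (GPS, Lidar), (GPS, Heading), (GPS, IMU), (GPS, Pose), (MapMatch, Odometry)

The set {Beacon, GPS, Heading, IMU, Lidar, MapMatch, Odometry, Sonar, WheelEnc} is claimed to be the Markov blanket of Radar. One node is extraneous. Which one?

By definition, MB(Radar) is built from Radar's parents, Radar's children, and the co-parents of Radar.
Ch(Radar) = {Lidar, Odometry, WheelEnc}.
Radar has parents GPS, Sonar.
Co-parents of Radar (other parents of its children):
  WheelEnc: —
  Lidar: Beacon, GPS, Sonar
  Odometry: GPS, IMU, Lidar, MapMatch, Sonar, WheelEnc
MB(Radar) = {Beacon, GPS, IMU, Lidar, MapMatch, Odometry, Sonar, WheelEnc}.
Heading is neither a parent, child, nor co-parent of Radar, so it does not belong.

Heading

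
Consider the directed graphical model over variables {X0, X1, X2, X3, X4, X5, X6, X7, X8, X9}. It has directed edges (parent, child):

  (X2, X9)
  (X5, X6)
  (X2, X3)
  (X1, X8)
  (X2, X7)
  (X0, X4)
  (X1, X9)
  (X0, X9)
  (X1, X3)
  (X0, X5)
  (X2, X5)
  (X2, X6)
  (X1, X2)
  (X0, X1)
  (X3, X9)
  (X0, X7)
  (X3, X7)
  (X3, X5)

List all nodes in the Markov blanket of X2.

The Markov blanket of a node is its parents, its children, and the other parents of its children.
Parents of X2: X1.
Ch(X2) = {X3, X5, X6, X7, X9}.
Parents of each child, excluding X2:
  X3: X1
  X5: X0, X3
  X6: X5
  X7: X0, X3
  X9: X0, X1, X3
Union: {X1} ∪ {X3, X5, X6, X7, X9} ∪ {X0, X1, X3, X5} = {X0, X1, X3, X5, X6, X7, X9}.

{X0, X1, X3, X5, X6, X7, X9}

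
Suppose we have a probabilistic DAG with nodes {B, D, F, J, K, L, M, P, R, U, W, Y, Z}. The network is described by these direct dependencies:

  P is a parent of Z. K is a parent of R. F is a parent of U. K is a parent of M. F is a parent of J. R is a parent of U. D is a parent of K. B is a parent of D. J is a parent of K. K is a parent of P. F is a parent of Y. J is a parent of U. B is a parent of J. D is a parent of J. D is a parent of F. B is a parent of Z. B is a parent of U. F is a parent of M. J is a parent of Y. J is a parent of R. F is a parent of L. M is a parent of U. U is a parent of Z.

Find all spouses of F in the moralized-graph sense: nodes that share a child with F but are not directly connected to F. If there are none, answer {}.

Children of F: J, L, M, U, Y.
  J: B, D
  L: —
  M: K
  U: B, J, M, R
  Y: J
Excluding nodes already adjacent to F (D, J, L, M, U, Y), the co-parent-only contribution is {B, K, R}.

{B, K, R}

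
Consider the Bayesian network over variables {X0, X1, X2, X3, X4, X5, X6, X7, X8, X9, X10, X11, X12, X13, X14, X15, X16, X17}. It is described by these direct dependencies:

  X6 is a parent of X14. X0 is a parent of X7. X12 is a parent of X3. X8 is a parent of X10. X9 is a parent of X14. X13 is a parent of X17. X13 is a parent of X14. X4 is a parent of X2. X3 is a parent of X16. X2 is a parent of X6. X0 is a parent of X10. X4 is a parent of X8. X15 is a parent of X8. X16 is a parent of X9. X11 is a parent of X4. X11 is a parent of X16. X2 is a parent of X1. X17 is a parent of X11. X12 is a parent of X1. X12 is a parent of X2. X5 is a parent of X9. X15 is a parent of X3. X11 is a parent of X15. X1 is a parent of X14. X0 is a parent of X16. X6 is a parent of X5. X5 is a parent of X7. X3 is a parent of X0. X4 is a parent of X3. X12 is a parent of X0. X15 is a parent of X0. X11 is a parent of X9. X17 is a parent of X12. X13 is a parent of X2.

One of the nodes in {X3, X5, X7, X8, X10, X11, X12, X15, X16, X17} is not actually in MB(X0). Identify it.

X17

The Markov blanket of a node is its parents, its children, and the other parents of its children.
Ch(X0) = {X7, X10, X16}.
Pa(X0) = {X3, X12, X15}.
Parents of each child, excluding X0:
  X16 also has parents X3, X11.
  X7's other parent is X5.
  parents(X10) \ {X0} = {X8}.
MB(X0) = {X3, X5, X7, X8, X10, X11, X12, X15, X16}.
X17 is neither a parent, child, nor co-parent of X0, so it does not belong.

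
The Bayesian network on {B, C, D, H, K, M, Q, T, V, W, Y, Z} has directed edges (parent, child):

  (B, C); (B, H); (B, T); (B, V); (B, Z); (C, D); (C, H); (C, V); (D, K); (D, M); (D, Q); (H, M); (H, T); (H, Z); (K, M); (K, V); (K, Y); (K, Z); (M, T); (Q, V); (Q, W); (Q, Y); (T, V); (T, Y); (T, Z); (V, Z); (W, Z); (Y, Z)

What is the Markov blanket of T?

Recall MB(v) = parents ∪ children ∪ spouses, where spouses are the other parents of v's children.
T's parents: B, H, M.
Children of T: V, Y, Z.
Parents of each child, excluding T:
  parents(V) \ {T} = {B, C, K, Q}.
  Y's other parents are K, Q.
  parents(Z) \ {T} = {B, H, K, V, W, Y}.
So the Markov blanket of T is {B, C, H, K, M, Q, V, W, Y, Z}.

{B, C, H, K, M, Q, V, W, Y, Z}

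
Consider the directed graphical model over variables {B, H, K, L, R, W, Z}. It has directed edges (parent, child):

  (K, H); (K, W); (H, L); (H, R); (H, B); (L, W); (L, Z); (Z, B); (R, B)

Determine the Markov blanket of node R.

R's parents: H.
Children of R: B.
Co-parents of R (other parents of its children):
  B also has parents H, Z.
MB(R) = {B, H, Z}.

{B, H, Z}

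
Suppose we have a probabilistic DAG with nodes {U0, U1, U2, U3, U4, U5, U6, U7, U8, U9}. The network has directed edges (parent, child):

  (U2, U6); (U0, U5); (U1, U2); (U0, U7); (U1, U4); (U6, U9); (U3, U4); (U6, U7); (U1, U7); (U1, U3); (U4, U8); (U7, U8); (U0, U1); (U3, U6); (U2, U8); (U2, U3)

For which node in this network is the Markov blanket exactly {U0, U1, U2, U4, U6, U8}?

U7

The target node must have every member of {U0, U1, U2, U4, U6, U8} as a parent, child, or co-parent, and no others.
Parents of U7: U0, U1, U6; children: U8; co-parents: U2, U4.
These exactly cover the given set, so the node is U7.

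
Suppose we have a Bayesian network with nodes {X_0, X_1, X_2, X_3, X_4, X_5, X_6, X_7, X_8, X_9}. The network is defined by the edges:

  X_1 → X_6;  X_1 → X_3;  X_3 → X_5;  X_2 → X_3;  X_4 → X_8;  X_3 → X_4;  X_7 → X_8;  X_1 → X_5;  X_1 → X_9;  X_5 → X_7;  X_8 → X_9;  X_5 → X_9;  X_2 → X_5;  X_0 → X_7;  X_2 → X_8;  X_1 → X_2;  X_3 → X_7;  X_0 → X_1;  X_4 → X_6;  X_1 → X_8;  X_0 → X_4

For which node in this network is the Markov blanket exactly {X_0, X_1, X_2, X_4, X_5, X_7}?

The target node must have every member of {X_0, X_1, X_2, X_4, X_5, X_7} as a parent, child, or co-parent, and no others.
Parents of X_3: X_1, X_2; children: X_4, X_5, X_7; co-parents: X_0, X_1, X_2, X_5.
These exactly cover the given set, so the node is X_3.

X_3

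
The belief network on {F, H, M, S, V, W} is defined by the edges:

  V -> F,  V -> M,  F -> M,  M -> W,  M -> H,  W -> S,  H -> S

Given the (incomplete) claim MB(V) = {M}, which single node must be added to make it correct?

F

A node's Markov blanket = Pa ∪ Ch ∪ (parents of Ch other than the node itself).
Children of V: F, M.
V's parents: none.
Other parents of V's children:
  F: no additional parents.
  M also has parent F.
MB(V) = {F, M}.
Comparing with the claimed set, F is missing.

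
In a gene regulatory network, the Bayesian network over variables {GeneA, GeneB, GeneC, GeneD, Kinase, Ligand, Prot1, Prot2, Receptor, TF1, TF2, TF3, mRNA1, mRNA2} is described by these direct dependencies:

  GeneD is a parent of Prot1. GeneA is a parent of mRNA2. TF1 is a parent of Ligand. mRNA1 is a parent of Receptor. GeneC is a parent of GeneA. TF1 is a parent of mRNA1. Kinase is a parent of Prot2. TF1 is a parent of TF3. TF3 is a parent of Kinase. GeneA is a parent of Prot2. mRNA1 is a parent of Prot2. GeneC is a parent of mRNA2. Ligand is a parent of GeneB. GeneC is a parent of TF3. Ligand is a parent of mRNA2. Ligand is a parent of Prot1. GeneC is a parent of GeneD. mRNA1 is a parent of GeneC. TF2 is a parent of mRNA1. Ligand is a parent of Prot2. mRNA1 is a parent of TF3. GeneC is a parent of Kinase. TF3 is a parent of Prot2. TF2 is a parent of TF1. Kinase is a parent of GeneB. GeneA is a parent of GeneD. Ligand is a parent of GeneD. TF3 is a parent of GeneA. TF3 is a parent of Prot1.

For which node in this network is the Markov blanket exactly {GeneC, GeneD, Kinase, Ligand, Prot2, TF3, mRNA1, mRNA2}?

The target node must have every member of {GeneC, GeneD, Kinase, Ligand, Prot2, TF3, mRNA1, mRNA2} as a parent, child, or co-parent, and no others.
Parents of GeneA: GeneC, TF3; children: GeneD, Prot2, mRNA2; co-parents: GeneC, Kinase, Ligand, TF3, mRNA1.
These exactly cover the given set, so the node is GeneA.

GeneA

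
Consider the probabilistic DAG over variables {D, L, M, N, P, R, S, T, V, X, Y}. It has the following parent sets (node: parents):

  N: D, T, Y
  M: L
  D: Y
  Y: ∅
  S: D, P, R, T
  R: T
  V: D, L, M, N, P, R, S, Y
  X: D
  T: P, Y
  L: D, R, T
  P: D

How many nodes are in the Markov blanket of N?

By definition, MB(N) is built from N's parents, N's children, and the co-parents of N.
Parents of N: D, T, Y.
Children of N: V.
Other parents of N's children:
  V's other parents are D, L, M, P, R, S, Y.
MB(N) = {D, L, M, P, R, S, T, V, Y}, which has 9 nodes.

9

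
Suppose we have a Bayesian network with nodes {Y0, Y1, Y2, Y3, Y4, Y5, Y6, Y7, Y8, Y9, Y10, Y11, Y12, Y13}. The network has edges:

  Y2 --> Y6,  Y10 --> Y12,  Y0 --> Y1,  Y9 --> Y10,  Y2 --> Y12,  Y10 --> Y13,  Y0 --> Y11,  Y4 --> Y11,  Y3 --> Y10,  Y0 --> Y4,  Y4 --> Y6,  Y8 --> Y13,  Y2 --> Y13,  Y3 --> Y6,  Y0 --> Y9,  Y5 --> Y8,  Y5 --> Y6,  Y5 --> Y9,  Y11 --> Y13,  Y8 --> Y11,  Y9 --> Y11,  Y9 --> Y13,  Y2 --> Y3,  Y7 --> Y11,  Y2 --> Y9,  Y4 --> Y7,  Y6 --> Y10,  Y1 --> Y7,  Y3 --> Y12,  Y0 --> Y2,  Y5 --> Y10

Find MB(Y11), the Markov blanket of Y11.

{Y0, Y2, Y4, Y7, Y8, Y9, Y10, Y13}

Parents of Y11: Y0, Y4, Y7, Y8, Y9.
Y11 has child Y13.
Parents of each child, excluding Y11:
  Y13's other parents are Y2, Y8, Y9, Y10.
Union: {Y0, Y4, Y7, Y8, Y9} ∪ {Y13} ∪ {Y2, Y8, Y9, Y10} = {Y0, Y2, Y4, Y7, Y8, Y9, Y10, Y13}.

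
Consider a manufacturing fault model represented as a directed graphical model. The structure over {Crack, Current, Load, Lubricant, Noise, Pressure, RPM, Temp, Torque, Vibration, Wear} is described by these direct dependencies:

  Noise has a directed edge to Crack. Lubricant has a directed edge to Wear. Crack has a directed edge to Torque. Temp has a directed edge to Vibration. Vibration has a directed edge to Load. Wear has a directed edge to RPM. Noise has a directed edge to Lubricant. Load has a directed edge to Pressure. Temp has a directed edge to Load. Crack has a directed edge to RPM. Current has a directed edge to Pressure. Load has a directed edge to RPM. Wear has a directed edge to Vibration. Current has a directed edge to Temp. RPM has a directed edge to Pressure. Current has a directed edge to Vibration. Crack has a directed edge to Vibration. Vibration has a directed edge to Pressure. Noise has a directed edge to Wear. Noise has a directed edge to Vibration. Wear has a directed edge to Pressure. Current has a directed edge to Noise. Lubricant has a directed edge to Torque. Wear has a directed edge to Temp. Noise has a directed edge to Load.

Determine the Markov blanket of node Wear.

{Crack, Current, Load, Lubricant, Noise, Pressure, RPM, Temp, Vibration}

By definition, MB(Wear) is built from Wear's parents, Wear's children, and the co-parents of Wear.
Wear has parents Lubricant, Noise.
Children of Wear: Pressure, RPM, Temp, Vibration.
Co-parents of Wear (other parents of its children):
  Temp also has parent Current.
  parents(Vibration) \ {Wear} = {Crack, Current, Noise, Temp}.
  RPM also has parents Crack, Load.
  Pressure also has parents Current, Load, RPM, Vibration.
Taking the union gives {Crack, Current, Load, Lubricant, Noise, Pressure, RPM, Temp, Vibration}.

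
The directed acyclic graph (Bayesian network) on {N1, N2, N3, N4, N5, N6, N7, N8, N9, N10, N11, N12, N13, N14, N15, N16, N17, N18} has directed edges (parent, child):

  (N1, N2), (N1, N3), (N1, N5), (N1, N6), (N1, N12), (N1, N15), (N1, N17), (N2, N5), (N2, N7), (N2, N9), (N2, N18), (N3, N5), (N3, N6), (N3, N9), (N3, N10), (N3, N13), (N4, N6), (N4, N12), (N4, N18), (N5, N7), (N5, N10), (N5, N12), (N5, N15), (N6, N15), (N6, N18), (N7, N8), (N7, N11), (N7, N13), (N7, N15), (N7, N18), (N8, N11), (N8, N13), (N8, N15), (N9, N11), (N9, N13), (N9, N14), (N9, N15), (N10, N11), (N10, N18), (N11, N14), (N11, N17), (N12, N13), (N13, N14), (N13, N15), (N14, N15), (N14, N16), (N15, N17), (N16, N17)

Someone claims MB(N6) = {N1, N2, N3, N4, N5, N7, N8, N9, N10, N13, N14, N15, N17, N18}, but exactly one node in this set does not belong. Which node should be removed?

N6's children: N15, N18.
N6 has parents N1, N3, N4.
Parents of each child, excluding N6:
  N15: N1, N5, N7, N8, N9, N13, N14
  N18: N2, N4, N7, N10
MB(N6) = {N1, N2, N3, N4, N5, N7, N8, N9, N10, N13, N14, N15, N18}.
N17 is neither a parent, child, nor co-parent of N6, so it does not belong.

N17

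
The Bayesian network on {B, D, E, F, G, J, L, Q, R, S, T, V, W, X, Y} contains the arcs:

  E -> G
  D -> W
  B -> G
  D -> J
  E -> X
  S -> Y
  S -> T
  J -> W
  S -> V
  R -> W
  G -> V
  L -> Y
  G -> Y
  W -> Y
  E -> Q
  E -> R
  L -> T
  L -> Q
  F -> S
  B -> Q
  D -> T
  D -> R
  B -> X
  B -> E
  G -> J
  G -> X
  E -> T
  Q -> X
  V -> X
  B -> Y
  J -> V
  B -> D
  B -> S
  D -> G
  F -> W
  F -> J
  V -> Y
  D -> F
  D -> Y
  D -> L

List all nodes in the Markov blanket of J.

A node's Markov blanket = Pa ∪ Ch ∪ (parents of Ch other than the node itself).
Pa(J) = {D, F, G}.
J has children V, W.
Other parents of J's children:
  V: G, S
  W: D, F, R
Taking the union gives {D, F, G, R, S, V, W}.

{D, F, G, R, S, V, W}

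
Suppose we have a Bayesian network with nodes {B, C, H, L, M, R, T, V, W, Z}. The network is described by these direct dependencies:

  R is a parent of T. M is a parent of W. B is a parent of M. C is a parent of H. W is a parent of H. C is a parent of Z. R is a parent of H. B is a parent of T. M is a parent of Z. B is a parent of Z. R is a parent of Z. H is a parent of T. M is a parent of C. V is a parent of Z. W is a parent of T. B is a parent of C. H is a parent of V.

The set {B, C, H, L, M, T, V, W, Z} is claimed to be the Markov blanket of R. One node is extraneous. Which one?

L

R has no parents.
R has children H, T, Z.
Co-parents of R (other parents of its children):
  H's other parents are C, W.
  T also has parents B, H, W.
  Z's other parents are B, C, M, V.
MB(R) = {B, C, H, M, T, V, W, Z}.
L is neither a parent, child, nor co-parent of R, so it does not belong.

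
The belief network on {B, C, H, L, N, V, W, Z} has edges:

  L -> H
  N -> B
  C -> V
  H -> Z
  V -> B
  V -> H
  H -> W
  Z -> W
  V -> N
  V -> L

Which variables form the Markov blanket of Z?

{H, W}

Recall MB(v) = parents ∪ children ∪ spouses, where spouses are the other parents of v's children.
Z has parent H.
Z has child W.
Co-parents of Z (other parents of its children):
  W also has parent H.
So the Markov blanket of Z is {H, W}.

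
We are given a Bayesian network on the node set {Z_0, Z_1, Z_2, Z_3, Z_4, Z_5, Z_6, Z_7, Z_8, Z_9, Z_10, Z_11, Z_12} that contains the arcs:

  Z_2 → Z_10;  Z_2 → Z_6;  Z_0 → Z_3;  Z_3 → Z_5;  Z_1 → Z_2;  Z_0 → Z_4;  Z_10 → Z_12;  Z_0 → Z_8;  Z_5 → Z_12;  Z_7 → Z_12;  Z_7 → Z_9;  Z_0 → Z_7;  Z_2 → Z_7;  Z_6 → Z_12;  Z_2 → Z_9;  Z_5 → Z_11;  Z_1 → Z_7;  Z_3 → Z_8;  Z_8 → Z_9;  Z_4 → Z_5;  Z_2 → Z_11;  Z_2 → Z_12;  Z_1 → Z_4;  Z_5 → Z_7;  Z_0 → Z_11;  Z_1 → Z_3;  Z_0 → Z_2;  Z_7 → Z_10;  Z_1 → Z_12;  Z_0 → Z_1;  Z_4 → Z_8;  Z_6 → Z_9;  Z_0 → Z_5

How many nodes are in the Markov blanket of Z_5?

Z_5 has children Z_7, Z_11, Z_12.
Z_5 has parents Z_0, Z_3, Z_4.
For each child, the remaining parents (spouses of Z_5):
  Z_7 also has parents Z_0, Z_1, Z_2.
  Z_11's other parents are Z_0, Z_2.
  parents(Z_12) \ {Z_5} = {Z_1, Z_2, Z_6, Z_7, Z_10}.
MB(Z_5) = {Z_0, Z_1, Z_2, Z_3, Z_4, Z_6, Z_7, Z_10, Z_11, Z_12}, which has 10 nodes.

10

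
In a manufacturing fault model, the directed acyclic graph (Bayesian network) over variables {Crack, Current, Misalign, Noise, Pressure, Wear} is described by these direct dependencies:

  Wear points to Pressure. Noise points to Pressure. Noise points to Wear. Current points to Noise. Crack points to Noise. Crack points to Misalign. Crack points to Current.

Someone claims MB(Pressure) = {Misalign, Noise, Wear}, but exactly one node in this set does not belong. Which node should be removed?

By definition, MB(Pressure) is built from Pressure's parents, Pressure's children, and the co-parents of Pressure.
Parents of Pressure: Noise, Wear.
Children of Pressure: none.
Pressure has no children, so there are no co-parents.
MB(Pressure) = {Noise, Wear}.
Misalign is neither a parent, child, nor co-parent of Pressure, so it does not belong.

Misalign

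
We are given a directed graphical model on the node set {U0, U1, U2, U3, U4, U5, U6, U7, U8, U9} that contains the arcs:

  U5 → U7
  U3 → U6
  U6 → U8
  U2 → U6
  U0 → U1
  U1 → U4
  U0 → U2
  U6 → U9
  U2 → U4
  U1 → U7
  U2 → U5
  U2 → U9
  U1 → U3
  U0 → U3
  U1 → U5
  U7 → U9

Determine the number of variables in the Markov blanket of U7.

By definition, MB(U7) is built from U7's parents, U7's children, and the co-parents of U7.
U7's parents: U1, U5.
U7 has child U9.
Parents of each child, excluding U7:
  U9 also has parents U2, U6.
MB(U7) = {U1, U2, U5, U6, U9}, which has 5 nodes.

5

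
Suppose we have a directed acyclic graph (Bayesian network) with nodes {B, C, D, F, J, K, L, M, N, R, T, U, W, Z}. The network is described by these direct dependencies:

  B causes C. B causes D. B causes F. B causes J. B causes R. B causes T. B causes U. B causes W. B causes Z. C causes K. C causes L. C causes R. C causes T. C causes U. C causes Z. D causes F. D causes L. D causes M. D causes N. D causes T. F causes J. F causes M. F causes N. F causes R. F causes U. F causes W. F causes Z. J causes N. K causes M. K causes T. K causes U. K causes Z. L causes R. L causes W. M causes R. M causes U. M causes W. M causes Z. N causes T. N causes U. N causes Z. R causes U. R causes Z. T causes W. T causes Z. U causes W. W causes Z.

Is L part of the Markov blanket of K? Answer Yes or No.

No

K's parents: C.
K has children M, T, U, Z.
For each child, the remaining parents (spouses of K):
  parents(M) \ {K} = {D, F}.
  parents(T) \ {K} = {B, C, D, N}.
  U's other parents are B, C, F, M, N, R.
  Z also has parents B, C, F, M, N, R, T, W.
MB(K) = {B, C, D, F, M, N, R, T, U, W, Z}; L is not in this set.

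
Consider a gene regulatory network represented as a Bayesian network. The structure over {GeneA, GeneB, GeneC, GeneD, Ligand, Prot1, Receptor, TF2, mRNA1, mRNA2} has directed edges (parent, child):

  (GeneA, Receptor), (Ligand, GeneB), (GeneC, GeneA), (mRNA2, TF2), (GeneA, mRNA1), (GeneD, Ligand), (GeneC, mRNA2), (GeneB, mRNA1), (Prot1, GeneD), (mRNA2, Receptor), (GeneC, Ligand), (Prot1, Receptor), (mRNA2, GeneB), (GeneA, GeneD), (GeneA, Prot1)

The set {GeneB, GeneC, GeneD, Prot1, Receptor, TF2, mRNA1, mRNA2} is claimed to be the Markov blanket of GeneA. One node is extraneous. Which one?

TF2

A node's Markov blanket = Pa ∪ Ch ∪ (parents of Ch other than the node itself).
GeneA has children GeneD, Prot1, Receptor, mRNA1.
GeneA has parent GeneC.
Parents of each child, excluding GeneA:
  Prot1 has no other parent.
  GeneD's other parent is Prot1.
  parents(Receptor) \ {GeneA} = {Prot1, mRNA2}.
  parents(mRNA1) \ {GeneA} = {GeneB}.
MB(GeneA) = {GeneB, GeneC, GeneD, Prot1, Receptor, mRNA1, mRNA2}.
TF2 is neither a parent, child, nor co-parent of GeneA, so it does not belong.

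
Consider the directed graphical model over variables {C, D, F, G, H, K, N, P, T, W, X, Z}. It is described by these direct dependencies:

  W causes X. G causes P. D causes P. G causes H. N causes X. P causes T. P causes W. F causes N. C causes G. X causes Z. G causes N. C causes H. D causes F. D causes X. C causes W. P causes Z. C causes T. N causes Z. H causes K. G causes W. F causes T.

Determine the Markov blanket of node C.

{F, G, H, P, T, W}

By definition, MB(C) is built from C's parents, C's children, and the co-parents of C.
C's parents: none.
Children of C: G, H, T, W.
Co-parents of C (other parents of its children):
  G has no other parent.
  H's other parent is G.
  parents(T) \ {C} = {F, P}.
  W also has parents G, P.
Union: {} ∪ {G, H, T, W} ∪ {F, G, P} = {F, G, H, P, T, W}.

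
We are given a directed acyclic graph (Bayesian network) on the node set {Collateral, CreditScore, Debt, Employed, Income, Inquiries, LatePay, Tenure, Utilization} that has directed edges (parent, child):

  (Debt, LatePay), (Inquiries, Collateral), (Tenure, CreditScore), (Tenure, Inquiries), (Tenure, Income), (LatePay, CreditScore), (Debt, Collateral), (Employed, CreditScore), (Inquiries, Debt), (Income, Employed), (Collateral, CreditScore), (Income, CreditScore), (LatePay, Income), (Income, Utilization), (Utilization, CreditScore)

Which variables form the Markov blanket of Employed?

By definition, MB(Employed) is built from Employed's parents, Employed's children, and the co-parents of Employed.
Employed's parents: Income.
Children of Employed: CreditScore.
Co-parents of Employed (other parents of its children):
  CreditScore's other parents are Collateral, Income, LatePay, Tenure, Utilization.
Taking the union gives {Collateral, CreditScore, Income, LatePay, Tenure, Utilization}.

{Collateral, CreditScore, Income, LatePay, Tenure, Utilization}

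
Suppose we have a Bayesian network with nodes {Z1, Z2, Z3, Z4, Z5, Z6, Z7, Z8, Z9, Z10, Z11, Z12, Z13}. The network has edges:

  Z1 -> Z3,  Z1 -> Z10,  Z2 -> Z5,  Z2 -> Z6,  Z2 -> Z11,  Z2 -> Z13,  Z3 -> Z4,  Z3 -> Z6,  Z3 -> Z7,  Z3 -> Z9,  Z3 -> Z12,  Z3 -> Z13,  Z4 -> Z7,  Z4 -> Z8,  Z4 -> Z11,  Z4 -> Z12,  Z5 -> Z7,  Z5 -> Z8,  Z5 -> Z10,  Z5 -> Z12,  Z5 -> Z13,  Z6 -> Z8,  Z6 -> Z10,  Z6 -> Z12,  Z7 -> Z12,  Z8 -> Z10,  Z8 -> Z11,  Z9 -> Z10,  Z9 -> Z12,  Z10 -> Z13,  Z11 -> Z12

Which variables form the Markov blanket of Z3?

Ch(Z3) = {Z4, Z6, Z7, Z9, Z12, Z13}.
Z3's parents: Z1.
Parents of each child, excluding Z3:
  Z4: —
  Z6: Z2
  Z7: Z4, Z5
  Z9: —
  Z12: Z4, Z5, Z6, Z7, Z9, Z11
  Z13: Z2, Z5, Z10
Taking the union gives {Z1, Z2, Z4, Z5, Z6, Z7, Z9, Z10, Z11, Z12, Z13}.

{Z1, Z2, Z4, Z5, Z6, Z7, Z9, Z10, Z11, Z12, Z13}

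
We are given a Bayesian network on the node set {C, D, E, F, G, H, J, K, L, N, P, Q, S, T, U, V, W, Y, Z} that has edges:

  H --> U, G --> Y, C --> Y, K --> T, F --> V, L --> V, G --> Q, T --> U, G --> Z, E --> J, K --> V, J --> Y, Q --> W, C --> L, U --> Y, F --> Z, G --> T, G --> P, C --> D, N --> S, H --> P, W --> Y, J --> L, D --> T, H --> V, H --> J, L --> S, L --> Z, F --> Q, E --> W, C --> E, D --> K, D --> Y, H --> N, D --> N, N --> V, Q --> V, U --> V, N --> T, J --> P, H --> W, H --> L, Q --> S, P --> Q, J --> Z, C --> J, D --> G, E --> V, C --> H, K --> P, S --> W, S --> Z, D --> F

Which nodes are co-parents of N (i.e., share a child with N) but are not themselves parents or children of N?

{E, F, G, K, L, Q, U}

Children of N: S, T, V.
  S's other parents are L, Q.
  T's other parents are D, G, K.
  V also has parents E, F, H, K, L, Q, U.
Excluding nodes already adjacent to N (D, H, S, T, V), the co-parent-only contribution is {E, F, G, K, L, Q, U}.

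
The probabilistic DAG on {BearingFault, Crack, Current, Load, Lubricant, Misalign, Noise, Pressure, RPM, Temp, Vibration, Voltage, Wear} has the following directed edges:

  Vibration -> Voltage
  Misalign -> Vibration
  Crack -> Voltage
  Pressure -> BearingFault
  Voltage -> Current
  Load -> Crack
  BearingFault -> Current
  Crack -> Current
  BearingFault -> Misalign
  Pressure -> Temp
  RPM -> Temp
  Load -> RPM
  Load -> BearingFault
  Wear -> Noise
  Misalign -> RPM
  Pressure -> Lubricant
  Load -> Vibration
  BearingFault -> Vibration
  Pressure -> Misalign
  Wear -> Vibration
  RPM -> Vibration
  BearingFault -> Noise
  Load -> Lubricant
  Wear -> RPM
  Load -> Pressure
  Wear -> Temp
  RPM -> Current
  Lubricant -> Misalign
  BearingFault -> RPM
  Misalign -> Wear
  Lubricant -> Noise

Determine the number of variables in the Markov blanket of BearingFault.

Pa(BearingFault) = {Load, Pressure}.
Ch(BearingFault) = {Current, Misalign, Noise, RPM, Vibration}.
Parents of each child, excluding BearingFault:
  parents(Misalign) \ {BearingFault} = {Lubricant, Pressure}.
  RPM's other parents are Load, Misalign, Wear.
  parents(Vibration) \ {BearingFault} = {Load, Misalign, RPM, Wear}.
  Noise also has parents Lubricant, Wear.
  Current's other parents are Crack, RPM, Voltage.
MB(BearingFault) = {Crack, Current, Load, Lubricant, Misalign, Noise, Pressure, RPM, Vibration, Voltage, Wear}, which has 11 nodes.

11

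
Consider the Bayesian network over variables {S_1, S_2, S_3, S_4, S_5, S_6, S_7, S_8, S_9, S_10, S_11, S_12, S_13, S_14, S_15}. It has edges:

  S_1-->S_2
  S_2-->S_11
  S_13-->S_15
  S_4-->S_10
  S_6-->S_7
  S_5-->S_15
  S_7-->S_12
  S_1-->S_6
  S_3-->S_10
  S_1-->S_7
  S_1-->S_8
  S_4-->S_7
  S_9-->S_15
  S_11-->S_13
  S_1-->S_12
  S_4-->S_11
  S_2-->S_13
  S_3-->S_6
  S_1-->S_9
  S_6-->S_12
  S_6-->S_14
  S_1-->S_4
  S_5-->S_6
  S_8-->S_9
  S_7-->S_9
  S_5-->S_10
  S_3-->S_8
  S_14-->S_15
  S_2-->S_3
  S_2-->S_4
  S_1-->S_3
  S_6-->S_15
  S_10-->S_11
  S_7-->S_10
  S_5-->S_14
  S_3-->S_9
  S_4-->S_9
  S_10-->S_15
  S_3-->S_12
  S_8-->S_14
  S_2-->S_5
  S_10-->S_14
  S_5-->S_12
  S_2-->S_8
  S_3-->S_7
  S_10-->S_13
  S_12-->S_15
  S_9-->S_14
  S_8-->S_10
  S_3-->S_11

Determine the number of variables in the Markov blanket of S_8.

10

Parents of S_8: S_1, S_2, S_3.
Children of S_8: S_9, S_10, S_14.
Other parents of S_8's children:
  S_9: S_1, S_3, S_4, S_7
  S_10: S_3, S_4, S_5, S_7
  S_14: S_5, S_6, S_9, S_10
MB(S_8) = {S_1, S_2, S_3, S_4, S_5, S_6, S_7, S_9, S_10, S_14}, which has 10 nodes.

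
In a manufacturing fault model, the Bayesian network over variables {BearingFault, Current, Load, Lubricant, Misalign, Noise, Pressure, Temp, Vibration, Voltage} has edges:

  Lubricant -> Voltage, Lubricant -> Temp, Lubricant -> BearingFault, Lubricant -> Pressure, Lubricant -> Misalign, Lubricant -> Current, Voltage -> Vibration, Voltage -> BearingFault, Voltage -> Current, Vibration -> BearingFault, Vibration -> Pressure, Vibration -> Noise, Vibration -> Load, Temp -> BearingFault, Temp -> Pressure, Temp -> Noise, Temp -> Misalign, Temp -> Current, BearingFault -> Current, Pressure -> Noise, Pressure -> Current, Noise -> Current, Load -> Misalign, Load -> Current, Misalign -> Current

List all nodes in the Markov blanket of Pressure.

{BearingFault, Current, Load, Lubricant, Misalign, Noise, Temp, Vibration, Voltage}

Recall MB(v) = parents ∪ children ∪ spouses, where spouses are the other parents of v's children.
Pressure's children: Current, Noise.
Pa(Pressure) = {Lubricant, Temp, Vibration}.
Co-parents of Pressure (other parents of its children):
  Noise also has parents Temp, Vibration.
  parents(Current) \ {Pressure} = {BearingFault, Load, Lubricant, Misalign, Noise, Temp, Voltage}.
MB(Pressure) = {BearingFault, Current, Load, Lubricant, Misalign, Noise, Temp, Vibration, Voltage}.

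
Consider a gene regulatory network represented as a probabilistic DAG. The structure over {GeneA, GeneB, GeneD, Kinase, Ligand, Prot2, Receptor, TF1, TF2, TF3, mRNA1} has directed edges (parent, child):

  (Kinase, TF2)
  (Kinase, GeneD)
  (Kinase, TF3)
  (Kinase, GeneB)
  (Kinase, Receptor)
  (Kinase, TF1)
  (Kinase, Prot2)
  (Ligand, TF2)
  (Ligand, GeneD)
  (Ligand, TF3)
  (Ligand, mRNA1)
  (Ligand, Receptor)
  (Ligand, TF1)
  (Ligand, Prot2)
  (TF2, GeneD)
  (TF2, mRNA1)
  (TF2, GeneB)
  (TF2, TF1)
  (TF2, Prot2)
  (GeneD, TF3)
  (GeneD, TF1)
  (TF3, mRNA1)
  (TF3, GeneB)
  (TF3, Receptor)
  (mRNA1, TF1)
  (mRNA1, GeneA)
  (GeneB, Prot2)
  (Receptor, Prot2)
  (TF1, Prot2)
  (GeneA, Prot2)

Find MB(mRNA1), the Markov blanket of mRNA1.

The Markov blanket of a node is its parents, its children, and the other parents of its children.
Parents of mRNA1: Ligand, TF2, TF3.
mRNA1 has children GeneA, TF1.
For each child, the remaining parents (spouses of mRNA1):
  TF1 also has parents GeneD, Kinase, Ligand, TF2.
  GeneA has no other parent.
So the Markov blanket of mRNA1 is {GeneA, GeneD, Kinase, Ligand, TF1, TF2, TF3}.

{GeneA, GeneD, Kinase, Ligand, TF1, TF2, TF3}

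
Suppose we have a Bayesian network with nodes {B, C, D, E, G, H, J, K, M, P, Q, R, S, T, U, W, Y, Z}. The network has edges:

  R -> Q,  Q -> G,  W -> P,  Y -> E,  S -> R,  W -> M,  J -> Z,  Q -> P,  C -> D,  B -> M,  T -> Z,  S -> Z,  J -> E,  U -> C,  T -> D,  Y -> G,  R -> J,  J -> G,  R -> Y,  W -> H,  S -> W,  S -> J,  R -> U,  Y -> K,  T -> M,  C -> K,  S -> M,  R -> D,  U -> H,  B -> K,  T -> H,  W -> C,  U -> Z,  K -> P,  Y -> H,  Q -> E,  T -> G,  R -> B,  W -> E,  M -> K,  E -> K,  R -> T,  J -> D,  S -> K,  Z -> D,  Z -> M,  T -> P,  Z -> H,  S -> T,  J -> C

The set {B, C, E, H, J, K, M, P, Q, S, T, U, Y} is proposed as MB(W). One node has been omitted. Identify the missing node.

Pa(W) = {S}.
Children of W: C, E, H, M, P.
Co-parents of W (other parents of its children):
  E: J, Q, Y
  C: J, U
  M: B, S, T, Z
  P: K, Q, T
  H: T, U, Y, Z
MB(W) = {B, C, E, H, J, K, M, P, Q, S, T, U, Y, Z}.
Comparing with the claimed set, Z is missing.

Z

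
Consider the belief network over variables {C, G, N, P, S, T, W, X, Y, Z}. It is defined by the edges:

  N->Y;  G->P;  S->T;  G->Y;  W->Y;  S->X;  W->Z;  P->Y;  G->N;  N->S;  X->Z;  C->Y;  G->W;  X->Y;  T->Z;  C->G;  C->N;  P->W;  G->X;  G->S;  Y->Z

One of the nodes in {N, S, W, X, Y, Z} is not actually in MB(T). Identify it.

T's parents: S.
Children of T: Z.
For each child, the remaining parents (spouses of T):
  Z: W, X, Y
MB(T) = {S, W, X, Y, Z}.
N is neither a parent, child, nor co-parent of T, so it does not belong.

N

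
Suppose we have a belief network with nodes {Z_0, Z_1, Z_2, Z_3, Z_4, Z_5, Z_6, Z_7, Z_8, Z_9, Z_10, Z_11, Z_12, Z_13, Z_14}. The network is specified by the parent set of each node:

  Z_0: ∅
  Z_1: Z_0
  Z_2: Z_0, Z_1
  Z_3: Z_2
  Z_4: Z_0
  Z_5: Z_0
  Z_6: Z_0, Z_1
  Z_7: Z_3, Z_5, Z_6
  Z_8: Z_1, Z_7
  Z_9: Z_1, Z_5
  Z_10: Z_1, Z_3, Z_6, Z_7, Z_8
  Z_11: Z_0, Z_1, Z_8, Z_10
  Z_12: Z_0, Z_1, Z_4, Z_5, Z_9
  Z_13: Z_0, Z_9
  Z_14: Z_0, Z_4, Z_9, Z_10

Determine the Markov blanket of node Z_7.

{Z_1, Z_3, Z_5, Z_6, Z_8, Z_10}

The Markov blanket of a node is its parents, its children, and the other parents of its children.
Z_7 has children Z_8, Z_10.
Z_7 has parents Z_3, Z_5, Z_6.
Parents of each child, excluding Z_7:
  Z_8: Z_1
  Z_10: Z_1, Z_3, Z_6, Z_8
Union: {Z_3, Z_5, Z_6} ∪ {Z_8, Z_10} ∪ {Z_1, Z_3, Z_6, Z_8} = {Z_1, Z_3, Z_5, Z_6, Z_8, Z_10}.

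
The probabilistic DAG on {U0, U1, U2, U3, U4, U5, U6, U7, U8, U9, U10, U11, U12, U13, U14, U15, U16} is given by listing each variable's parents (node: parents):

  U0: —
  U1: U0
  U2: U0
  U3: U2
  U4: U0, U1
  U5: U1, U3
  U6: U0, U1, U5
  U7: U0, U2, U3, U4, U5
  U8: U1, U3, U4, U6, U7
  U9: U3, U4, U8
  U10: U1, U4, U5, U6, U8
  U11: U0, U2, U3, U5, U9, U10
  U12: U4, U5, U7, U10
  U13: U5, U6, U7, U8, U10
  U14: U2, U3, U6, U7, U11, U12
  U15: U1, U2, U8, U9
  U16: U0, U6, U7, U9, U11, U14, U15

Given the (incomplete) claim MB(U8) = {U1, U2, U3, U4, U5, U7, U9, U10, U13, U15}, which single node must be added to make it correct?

Parents of U8: U1, U3, U4, U6, U7.
Children of U8: U9, U10, U13, U15.
Other parents of U8's children:
  U9 also has parents U3, U4.
  parents(U10) \ {U8} = {U1, U4, U5, U6}.
  U13 also has parents U5, U6, U7, U10.
  parents(U15) \ {U8} = {U1, U2, U9}.
MB(U8) = {U1, U2, U3, U4, U5, U6, U7, U9, U10, U13, U15}.
Comparing with the claimed set, U6 is missing.

U6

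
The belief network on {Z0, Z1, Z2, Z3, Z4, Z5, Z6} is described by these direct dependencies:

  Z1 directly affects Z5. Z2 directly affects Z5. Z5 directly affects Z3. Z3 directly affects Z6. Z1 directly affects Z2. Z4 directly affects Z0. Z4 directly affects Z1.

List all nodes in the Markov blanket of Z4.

Z4 has no parents.
Z4's children: Z0, Z1.
Parents of each child, excluding Z4:
  Z0 has no other parent.
  Z1 has no other parent.
Taking the union gives {Z0, Z1}.

{Z0, Z1}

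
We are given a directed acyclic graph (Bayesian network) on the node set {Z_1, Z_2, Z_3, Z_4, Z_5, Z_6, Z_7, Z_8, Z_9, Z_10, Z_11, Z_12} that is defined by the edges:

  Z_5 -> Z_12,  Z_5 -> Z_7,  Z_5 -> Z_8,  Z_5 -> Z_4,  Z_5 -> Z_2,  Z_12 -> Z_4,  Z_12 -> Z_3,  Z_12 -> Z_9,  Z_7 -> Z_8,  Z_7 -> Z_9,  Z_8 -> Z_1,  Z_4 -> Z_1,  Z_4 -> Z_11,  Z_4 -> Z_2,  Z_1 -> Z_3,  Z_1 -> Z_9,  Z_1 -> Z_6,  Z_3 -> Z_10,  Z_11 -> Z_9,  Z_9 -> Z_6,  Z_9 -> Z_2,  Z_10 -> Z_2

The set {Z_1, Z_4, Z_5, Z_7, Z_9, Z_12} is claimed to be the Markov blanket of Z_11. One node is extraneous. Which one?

Z_5

Parents of Z_11: Z_4.
Z_11's children: Z_9.
Co-parents of Z_11 (other parents of its children):
  parents(Z_9) \ {Z_11} = {Z_1, Z_7, Z_12}.
MB(Z_11) = {Z_1, Z_4, Z_7, Z_9, Z_12}.
Z_5 is neither a parent, child, nor co-parent of Z_11, so it does not belong.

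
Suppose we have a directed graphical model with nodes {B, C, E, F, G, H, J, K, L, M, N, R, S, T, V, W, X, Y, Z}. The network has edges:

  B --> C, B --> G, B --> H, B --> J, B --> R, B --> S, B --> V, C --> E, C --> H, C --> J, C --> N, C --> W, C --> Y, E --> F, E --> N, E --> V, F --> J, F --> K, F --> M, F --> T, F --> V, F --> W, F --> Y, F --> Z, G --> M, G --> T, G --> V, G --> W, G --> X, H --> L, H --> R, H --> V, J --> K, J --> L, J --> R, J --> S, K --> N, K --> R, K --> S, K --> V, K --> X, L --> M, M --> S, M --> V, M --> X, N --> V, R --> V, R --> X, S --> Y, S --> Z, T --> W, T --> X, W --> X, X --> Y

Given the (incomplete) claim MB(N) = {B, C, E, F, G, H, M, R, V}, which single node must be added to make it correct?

Recall MB(v) = parents ∪ children ∪ spouses, where spouses are the other parents of v's children.
N's parents: C, E, K.
Ch(N) = {V}.
Other parents of N's children:
  parents(V) \ {N} = {B, E, F, G, H, K, M, R}.
MB(N) = {B, C, E, F, G, H, K, M, R, V}.
Comparing with the claimed set, K is missing.

K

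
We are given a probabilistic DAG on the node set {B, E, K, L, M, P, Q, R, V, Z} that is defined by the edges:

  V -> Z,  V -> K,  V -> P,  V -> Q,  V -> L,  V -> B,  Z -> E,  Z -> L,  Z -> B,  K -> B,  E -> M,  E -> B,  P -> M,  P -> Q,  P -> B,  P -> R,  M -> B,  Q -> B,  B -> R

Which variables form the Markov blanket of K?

The Markov blanket of a node is its parents, its children, and the other parents of its children.
Ch(K) = {B}.
K's parents: V.
Co-parents of K (other parents of its children):
  parents(B) \ {K} = {E, M, P, Q, V, Z}.
So the Markov blanket of K is {B, E, M, P, Q, V, Z}.

{B, E, M, P, Q, V, Z}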